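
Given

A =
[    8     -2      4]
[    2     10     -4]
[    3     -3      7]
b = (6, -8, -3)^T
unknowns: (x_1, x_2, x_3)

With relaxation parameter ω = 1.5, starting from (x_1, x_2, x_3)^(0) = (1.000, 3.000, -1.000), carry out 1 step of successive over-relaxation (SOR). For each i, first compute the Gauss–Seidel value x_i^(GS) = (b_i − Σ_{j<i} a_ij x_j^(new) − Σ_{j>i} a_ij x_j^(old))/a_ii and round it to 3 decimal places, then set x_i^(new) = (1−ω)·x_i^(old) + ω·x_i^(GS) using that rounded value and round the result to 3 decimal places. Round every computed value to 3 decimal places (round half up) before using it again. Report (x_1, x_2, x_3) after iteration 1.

(2.500, -4.050, -4.354)

Iteration 1:
  x_1: GS value = (6 - (-2)·3.000 - (4)·-1.000) / (8) = 2.000;  x_1 ← (1−ω)·1.000 + ω·2.000 = 2.500
  x_2: GS value = (-8 - (2)·2.500 - (-4)·-1.000) / (10) = -1.700;  x_2 ← (1−ω)·3.000 + ω·-1.700 = -4.050
  x_3: GS value = (-3 - (3)·2.500 - (-3)·-4.050) / (7) = -3.236;  x_3 ← (1−ω)·-1.000 + ω·-3.236 = -4.354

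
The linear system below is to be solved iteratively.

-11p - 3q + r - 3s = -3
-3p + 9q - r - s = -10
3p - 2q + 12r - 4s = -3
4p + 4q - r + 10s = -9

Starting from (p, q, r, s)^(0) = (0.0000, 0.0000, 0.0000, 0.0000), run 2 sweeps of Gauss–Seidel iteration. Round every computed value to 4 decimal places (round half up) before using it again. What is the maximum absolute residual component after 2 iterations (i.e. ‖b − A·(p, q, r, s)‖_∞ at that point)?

0.8022

Iteration 1:
  p = (-3 - (-3)·0.0000 - (1)·0.0000 - (-3)·0.0000) / (-11) = 0.2727
  q = (-10 - (-3)·0.2727 - (-1)·0.0000 - (-1)·0.0000) / (9) = -1.0202
  r = (-3 - (3)·0.2727 - (-2)·-1.0202 - (-4)·0.0000) / (12) = -0.4882
  s = (-9 - (4)·0.2727 - (4)·-1.0202 - (-1)·-0.4882) / (10) = -0.6498
Iteration 2:
  p = (-3 - (-3)·-1.0202 - (1)·-0.4882 - (-3)·-0.6498) / (-11) = 0.6838
  q = (-10 - (-3)·0.6838 - (-1)·-0.4882 - (-1)·-0.6498) / (9) = -1.0096
  r = (-3 - (3)·0.6838 - (-2)·-1.0096 - (-4)·-0.6498) / (12) = -0.8058
  s = (-9 - (4)·0.6838 - (4)·-1.0096 - (-1)·-0.8058) / (10) = -0.8503
Residual b − A·x = (-0.2521, -0.5183, -0.8022, 0.0004); ∞-norm = 0.8022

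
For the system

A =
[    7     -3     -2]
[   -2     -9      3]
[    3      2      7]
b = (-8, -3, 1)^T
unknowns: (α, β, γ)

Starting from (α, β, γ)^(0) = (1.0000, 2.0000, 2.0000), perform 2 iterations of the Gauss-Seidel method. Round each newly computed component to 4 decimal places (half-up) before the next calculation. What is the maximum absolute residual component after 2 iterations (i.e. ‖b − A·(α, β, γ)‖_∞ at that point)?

1.8444

Iteration 1:
  α = (-8 - (-3)·2.0000 - (-2)·2.0000) / (7) = 0.2857
  β = (-3 - (-2)·0.2857 - (3)·2.0000) / (-9) = 0.9365
  γ = (1 - (3)·0.2857 - (2)·0.9365) / (7) = -0.2472
Iteration 2:
  α = (-8 - (-3)·0.9365 - (-2)·-0.2472) / (7) = -0.8121
  β = (-3 - (-2)·-0.8121 - (3)·-0.2472) / (-9) = 0.4314
  γ = (1 - (3)·-0.8121 - (2)·0.4314) / (7) = 0.3676
Residual b − A·x = (-0.2859, -1.8444, 0.0003); ∞-norm = 1.8444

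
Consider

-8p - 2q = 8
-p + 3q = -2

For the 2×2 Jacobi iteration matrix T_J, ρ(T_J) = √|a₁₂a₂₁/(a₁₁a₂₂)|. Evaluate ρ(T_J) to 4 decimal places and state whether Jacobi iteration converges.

a₁₂a₂₁/(a₁₁a₂₂) = (-2)·(-1) / ((-8)·(3)) = -0.083333
ρ = √|-0.083333| = √0.083333 = 0.2887
ρ < 1, so Jacobi converges

0.2887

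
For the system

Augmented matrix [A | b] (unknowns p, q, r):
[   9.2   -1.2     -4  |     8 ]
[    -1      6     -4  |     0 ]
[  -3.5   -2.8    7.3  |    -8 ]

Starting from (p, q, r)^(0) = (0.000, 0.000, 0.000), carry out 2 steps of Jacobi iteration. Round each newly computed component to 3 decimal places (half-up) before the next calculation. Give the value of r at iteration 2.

Iteration 1:
  p = (8 - (-1.2)·0.000 - (-4)·0.000) / (9.2) = 0.870
  q = (0 - (-1)·0.000 - (-4)·0.000) / (6) = 0.000
  r = (-8 - (-3.5)·0.000 - (-2.8)·0.000) / (7.3) = -1.096
Iteration 2:
  p = (8 - (-1.2)·0.000 - (-4)·-1.096) / (9.2) = 0.393
  q = (0 - (-1)·0.870 - (-4)·-1.096) / (6) = -0.586
  r = (-8 - (-3.5)·0.870 - (-2.8)·0.000) / (7.3) = -0.679

-0.679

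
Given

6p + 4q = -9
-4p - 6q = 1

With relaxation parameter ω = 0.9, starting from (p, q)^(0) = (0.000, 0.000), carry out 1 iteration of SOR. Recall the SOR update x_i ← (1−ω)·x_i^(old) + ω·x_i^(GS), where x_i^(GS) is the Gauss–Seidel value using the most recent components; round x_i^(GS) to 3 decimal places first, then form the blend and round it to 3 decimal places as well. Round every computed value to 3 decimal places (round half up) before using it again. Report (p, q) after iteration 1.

(-1.350, 0.660)

Iteration 1:
  p: GS value = (-9 - (4)·0.000) / (6) = -1.500;  p ← (1−ω)·0.000 + ω·-1.500 = -1.350
  q: GS value = (1 - (-4)·-1.350) / (-6) = 0.733;  q ← (1−ω)·0.000 + ω·0.733 = 0.660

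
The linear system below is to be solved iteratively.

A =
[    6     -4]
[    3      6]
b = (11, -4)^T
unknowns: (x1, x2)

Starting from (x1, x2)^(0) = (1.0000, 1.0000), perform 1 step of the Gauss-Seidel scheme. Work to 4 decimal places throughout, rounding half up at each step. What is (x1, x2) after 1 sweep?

(2.5000, -1.9167)

Iteration 1:
  x1 = (11 - (-4)·1.0000) / (6) = 2.5000
  x2 = (-4 - (3)·2.5000) / (6) = -1.9167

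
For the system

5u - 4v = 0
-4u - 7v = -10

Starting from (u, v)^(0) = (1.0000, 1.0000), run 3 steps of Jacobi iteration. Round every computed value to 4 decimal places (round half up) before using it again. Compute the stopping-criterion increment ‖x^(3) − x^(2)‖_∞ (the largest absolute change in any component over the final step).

Iteration 1:
  u = (0 - (-4)·1.0000) / (5) = 0.8000
  v = (-10 - (-4)·1.0000) / (-7) = 0.8571
Iteration 2:
  u = (0 - (-4)·0.8571) / (5) = 0.6857
  v = (-10 - (-4)·0.8000) / (-7) = 0.9714
Iteration 3:
  u = (0 - (-4)·0.9714) / (5) = 0.7771
  v = (-10 - (-4)·0.6857) / (-7) = 1.0367
Change: (0.0914, 0.0653) → max |·| = 0.0914

0.0914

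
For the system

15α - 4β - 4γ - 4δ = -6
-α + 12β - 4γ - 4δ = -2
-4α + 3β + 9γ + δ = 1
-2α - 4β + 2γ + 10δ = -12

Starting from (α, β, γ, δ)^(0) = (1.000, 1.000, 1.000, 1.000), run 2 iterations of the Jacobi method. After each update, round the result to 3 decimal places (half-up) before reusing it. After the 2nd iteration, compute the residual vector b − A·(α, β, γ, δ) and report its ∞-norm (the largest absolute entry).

Iteration 1:
  α = (-6 - (-4)·1.000 - (-4)·1.000 - (-4)·1.000) / (15) = 0.400
  β = (-2 - (-1)·1.000 - (-4)·1.000 - (-4)·1.000) / (12) = 0.583
  γ = (1 - (-4)·1.000 - (3)·1.000 - (1)·1.000) / (9) = 0.111
  δ = (-12 - (-2)·1.000 - (-4)·1.000 - (2)·1.000) / (10) = -0.800
Iteration 2:
  α = (-6 - (-4)·0.583 - (-4)·0.111 - (-4)·-0.800) / (15) = -0.428
  β = (-2 - (-1)·0.400 - (-4)·0.111 - (-4)·-0.800) / (12) = -0.363
  γ = (1 - (-4)·0.400 - (3)·0.583 - (1)·-0.800) / (9) = 0.183
  δ = (-12 - (-2)·0.400 - (-4)·0.583 - (2)·0.111) / (10) = -0.909
Residual b − A·x = (-3.936, -0.976, -0.361, -5.584); ∞-norm = 5.584

5.584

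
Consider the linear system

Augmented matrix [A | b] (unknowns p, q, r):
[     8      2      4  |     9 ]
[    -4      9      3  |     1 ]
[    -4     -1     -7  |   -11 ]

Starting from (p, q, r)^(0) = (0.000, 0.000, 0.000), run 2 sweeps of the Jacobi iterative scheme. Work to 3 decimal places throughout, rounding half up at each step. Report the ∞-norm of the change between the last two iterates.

Iteration 1:
  p = (9 - (2)·0.000 - (4)·0.000) / (8) = 1.125
  q = (1 - (-4)·0.000 - (3)·0.000) / (9) = 0.111
  r = (-11 - (-4)·0.000 - (-1)·0.000) / (-7) = 1.571
Iteration 2:
  p = (9 - (2)·0.111 - (4)·1.571) / (8) = 0.312
  q = (1 - (-4)·1.125 - (3)·1.571) / (9) = 0.087
  r = (-11 - (-4)·1.125 - (-1)·0.111) / (-7) = 0.913
Change: (-0.813, -0.024, -0.658) → max |·| = 0.813

0.813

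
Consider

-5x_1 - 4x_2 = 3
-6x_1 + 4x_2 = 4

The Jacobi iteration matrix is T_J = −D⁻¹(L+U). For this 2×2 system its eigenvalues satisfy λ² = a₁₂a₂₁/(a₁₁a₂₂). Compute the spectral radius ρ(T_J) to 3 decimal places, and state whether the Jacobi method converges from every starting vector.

a₁₂a₂₁/(a₁₁a₂₂) = (-4)·(-6) / ((-5)·(4)) = -1.200000
ρ = √|-1.200000| = √1.200000 = 1.095
ρ > 1, so Jacobi diverges

1.095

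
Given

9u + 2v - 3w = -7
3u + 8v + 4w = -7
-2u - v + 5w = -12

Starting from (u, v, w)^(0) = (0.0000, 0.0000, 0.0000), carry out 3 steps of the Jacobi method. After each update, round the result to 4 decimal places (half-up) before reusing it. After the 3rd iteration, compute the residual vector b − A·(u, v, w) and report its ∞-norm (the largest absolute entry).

1.2563

Iteration 1:
  u = (-7 - (2)·0.0000 - (-3)·0.0000) / (9) = -0.7778
  v = (-7 - (3)·0.0000 - (4)·0.0000) / (8) = -0.8750
  w = (-12 - (-2)·0.0000 - (-1)·0.0000) / (5) = -2.4000
Iteration 2:
  u = (-7 - (2)·-0.8750 - (-3)·-2.4000) / (9) = -1.3833
  v = (-7 - (3)·-0.7778 - (4)·-2.4000) / (8) = 0.6167
  w = (-12 - (-2)·-0.7778 - (-1)·-0.8750) / (5) = -2.8861
Iteration 3:
  u = (-7 - (2)·0.6167 - (-3)·-2.8861) / (9) = -1.8769
  v = (-7 - (3)·-1.3833 - (4)·-2.8861) / (8) = 1.0868
  w = (-12 - (-2)·-1.3833 - (-1)·0.6167) / (5) = -2.8300
Residual b − A·x = (-0.7715, 1.2563, -0.5170); ∞-norm = 1.2563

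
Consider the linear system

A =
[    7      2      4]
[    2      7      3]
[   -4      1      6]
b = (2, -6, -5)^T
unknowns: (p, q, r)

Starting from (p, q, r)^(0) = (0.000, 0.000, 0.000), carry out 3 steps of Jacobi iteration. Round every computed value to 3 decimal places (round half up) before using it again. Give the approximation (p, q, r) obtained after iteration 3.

Iteration 1:
  p = (2 - (2)·0.000 - (4)·0.000) / (7) = 0.286
  q = (-6 - (2)·0.000 - (3)·0.000) / (7) = -0.857
  r = (-5 - (-4)·0.000 - (1)·0.000) / (6) = -0.833
Iteration 2:
  p = (2 - (2)·-0.857 - (4)·-0.833) / (7) = 1.007
  q = (-6 - (2)·0.286 - (3)·-0.833) / (7) = -0.582
  r = (-5 - (-4)·0.286 - (1)·-0.857) / (6) = -0.500
Iteration 3:
  p = (2 - (2)·-0.582 - (4)·-0.500) / (7) = 0.738
  q = (-6 - (2)·1.007 - (3)·-0.500) / (7) = -0.931
  r = (-5 - (-4)·1.007 - (1)·-0.582) / (6) = -0.065

(0.738, -0.931, -0.065)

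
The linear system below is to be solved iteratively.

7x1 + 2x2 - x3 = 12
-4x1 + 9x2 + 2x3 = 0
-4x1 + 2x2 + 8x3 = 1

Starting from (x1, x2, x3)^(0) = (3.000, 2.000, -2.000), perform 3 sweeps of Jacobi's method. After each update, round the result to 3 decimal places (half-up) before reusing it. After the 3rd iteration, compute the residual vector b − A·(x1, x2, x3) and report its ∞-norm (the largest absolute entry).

0.394

Iteration 1:
  x1 = (12 - (2)·2.000 - (-1)·-2.000) / (7) = 0.857
  x2 = (0 - (-4)·3.000 - (2)·-2.000) / (9) = 1.778
  x3 = (1 - (-4)·3.000 - (2)·2.000) / (8) = 1.125
Iteration 2:
  x1 = (12 - (2)·1.778 - (-1)·1.125) / (7) = 1.367
  x2 = (0 - (-4)·0.857 - (2)·1.125) / (9) = 0.131
  x3 = (1 - (-4)·0.857 - (2)·1.778) / (8) = 0.109
Iteration 3:
  x1 = (12 - (2)·0.131 - (-1)·0.109) / (7) = 1.692
  x2 = (0 - (-4)·1.367 - (2)·0.109) / (9) = 0.583
  x3 = (1 - (-4)·1.367 - (2)·0.131) / (8) = 0.776
Residual b − A·x = (-0.234, -0.031, 0.394); ∞-norm = 0.394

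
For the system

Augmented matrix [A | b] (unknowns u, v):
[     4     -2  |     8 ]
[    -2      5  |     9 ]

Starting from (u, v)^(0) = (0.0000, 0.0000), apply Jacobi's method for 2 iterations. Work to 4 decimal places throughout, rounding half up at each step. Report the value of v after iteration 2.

2.6000

Iteration 1:
  u = (8 - (-2)·0.0000) / (4) = 2.0000
  v = (9 - (-2)·0.0000) / (5) = 1.8000
Iteration 2:
  u = (8 - (-2)·1.8000) / (4) = 2.9000
  v = (9 - (-2)·2.0000) / (5) = 2.6000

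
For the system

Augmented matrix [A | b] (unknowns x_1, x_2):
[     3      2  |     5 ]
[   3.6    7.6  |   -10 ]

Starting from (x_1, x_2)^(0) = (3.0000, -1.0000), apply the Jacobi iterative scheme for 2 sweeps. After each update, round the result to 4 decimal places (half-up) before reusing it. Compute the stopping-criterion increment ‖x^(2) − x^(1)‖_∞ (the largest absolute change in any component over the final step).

1.1579

Iteration 1:
  x_1 = (5 - (2)·-1.0000) / (3) = 2.3333
  x_2 = (-10 - (3.6)·3.0000) / (7.6) = -2.7368
Iteration 2:
  x_1 = (5 - (2)·-2.7368) / (3) = 3.4912
  x_2 = (-10 - (3.6)·2.3333) / (7.6) = -2.4210
Change: (1.1579, 0.3158) → max |·| = 1.1579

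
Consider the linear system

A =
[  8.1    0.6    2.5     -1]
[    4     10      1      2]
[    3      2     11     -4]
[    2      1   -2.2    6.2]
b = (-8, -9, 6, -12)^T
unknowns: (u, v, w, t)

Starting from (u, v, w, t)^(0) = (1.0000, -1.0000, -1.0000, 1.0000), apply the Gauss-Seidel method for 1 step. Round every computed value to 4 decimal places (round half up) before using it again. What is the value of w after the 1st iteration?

1.1872

Iteration 1:
  u = (-8 - (0.6)·-1.0000 - (2.5)·-1.0000 - (-1)·1.0000) / (8.1) = -0.4815
  v = (-9 - (4)·-0.4815 - (1)·-1.0000 - (2)·1.0000) / (10) = -0.8074
  w = (6 - (3)·-0.4815 - (2)·-0.8074 - (-4)·1.0000) / (11) = 1.1872
  t = (-12 - (2)·-0.4815 - (1)·-0.8074 - (-2.2)·1.1872) / (6.2) = -1.2287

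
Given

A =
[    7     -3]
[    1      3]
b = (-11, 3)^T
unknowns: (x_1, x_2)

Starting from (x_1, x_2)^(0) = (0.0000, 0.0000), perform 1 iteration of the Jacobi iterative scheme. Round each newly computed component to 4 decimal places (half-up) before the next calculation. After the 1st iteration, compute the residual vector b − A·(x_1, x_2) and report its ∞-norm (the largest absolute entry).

2.9998

Iteration 1:
  x_1 = (-11 - (-3)·0.0000) / (7) = -1.5714
  x_2 = (3 - (1)·0.0000) / (3) = 1.0000
Residual b − A·x = (2.9998, 1.5714); ∞-norm = 2.9998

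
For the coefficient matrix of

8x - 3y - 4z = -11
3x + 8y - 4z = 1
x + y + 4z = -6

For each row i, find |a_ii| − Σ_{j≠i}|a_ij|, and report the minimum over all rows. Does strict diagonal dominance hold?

row 1: |8| − (3+4) = 1
row 2: |8| − (3+4) = 1
row 3: |4| − (1+1) = 2
minimum over rows = 1 → strictly diagonally dominant (convergence guaranteed)

1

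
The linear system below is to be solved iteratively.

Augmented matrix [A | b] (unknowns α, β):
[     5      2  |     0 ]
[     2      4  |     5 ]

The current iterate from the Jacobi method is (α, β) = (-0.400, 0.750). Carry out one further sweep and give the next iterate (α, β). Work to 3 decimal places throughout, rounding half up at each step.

(-0.300, 1.450)

One sweep:
  α = (0 - (2)·0.750) / (5) = -0.300
  β = (5 - (2)·-0.400) / (4) = 1.450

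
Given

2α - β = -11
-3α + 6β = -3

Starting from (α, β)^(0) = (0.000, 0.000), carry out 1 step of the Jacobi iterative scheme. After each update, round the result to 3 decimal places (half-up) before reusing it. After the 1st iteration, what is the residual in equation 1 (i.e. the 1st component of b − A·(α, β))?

Iteration 1:
  α = (-11 - (-1)·0.000) / (2) = -5.500
  β = (-3 - (-3)·0.000) / (6) = -0.500
Residual b − A·x = (-0.500, -16.500)

-0.500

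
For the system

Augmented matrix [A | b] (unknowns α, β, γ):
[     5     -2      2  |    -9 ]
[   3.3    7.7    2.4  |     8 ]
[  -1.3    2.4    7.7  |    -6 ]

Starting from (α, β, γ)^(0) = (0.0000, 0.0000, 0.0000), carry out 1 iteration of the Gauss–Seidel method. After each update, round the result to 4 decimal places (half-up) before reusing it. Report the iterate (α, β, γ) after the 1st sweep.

Iteration 1:
  α = (-9 - (-2)·0.0000 - (2)·0.0000) / (5) = -1.8000
  β = (8 - (3.3)·-1.8000 - (2.4)·0.0000) / (7.7) = 1.8104
  γ = (-6 - (-1.3)·-1.8000 - (2.4)·1.8104) / (7.7) = -1.6474

(-1.8000, 1.8104, -1.6474)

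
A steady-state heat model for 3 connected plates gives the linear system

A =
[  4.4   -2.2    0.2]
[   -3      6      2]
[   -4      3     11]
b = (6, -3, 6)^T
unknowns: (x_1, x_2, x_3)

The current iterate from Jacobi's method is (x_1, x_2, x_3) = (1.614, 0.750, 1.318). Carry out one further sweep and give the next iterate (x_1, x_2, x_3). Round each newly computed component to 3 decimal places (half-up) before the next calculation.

(1.679, -0.132, 0.928)

One sweep:
  x_1 = (6 - (-2.2)·0.750 - (0.2)·1.318) / (4.4) = 1.679
  x_2 = (-3 - (-3)·1.614 - (2)·1.318) / (6) = -0.132
  x_3 = (6 - (-4)·1.614 - (3)·0.750) / (11) = 0.928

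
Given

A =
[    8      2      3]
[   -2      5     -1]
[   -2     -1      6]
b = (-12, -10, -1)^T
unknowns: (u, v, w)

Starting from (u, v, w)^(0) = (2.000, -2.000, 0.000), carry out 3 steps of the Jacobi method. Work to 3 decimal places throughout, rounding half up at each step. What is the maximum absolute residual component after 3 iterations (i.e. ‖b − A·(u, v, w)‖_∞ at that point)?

Iteration 1:
  u = (-12 - (2)·-2.000 - (3)·0.000) / (8) = -1.000
  v = (-10 - (-2)·2.000 - (-1)·0.000) / (5) = -1.200
  w = (-1 - (-2)·2.000 - (-1)·-2.000) / (6) = 0.167
Iteration 2:
  u = (-12 - (2)·-1.200 - (3)·0.167) / (8) = -1.263
  v = (-10 - (-2)·-1.000 - (-1)·0.167) / (5) = -2.367
  w = (-1 - (-2)·-1.000 - (-1)·-1.200) / (6) = -0.700
Iteration 3:
  u = (-12 - (2)·-2.367 - (3)·-0.700) / (8) = -0.646
  v = (-10 - (-2)·-1.263 - (-1)·-0.700) / (5) = -2.645
  w = (-1 - (-2)·-1.263 - (-1)·-2.367) / (6) = -0.982
Residual b − A·x = (1.404, 0.951, 0.955); ∞-norm = 1.404

1.404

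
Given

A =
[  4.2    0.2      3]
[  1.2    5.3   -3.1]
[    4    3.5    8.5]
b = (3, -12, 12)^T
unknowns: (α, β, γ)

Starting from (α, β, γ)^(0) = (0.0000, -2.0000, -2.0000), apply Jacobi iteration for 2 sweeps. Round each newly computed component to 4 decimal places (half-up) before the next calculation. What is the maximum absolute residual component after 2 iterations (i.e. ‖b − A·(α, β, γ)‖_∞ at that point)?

Iteration 1:
  α = (3 - (0.2)·-2.0000 - (3)·-2.0000) / (4.2) = 2.2381
  β = (-12 - (1.2)·0.0000 - (-3.1)·-2.0000) / (5.3) = -3.4340
  γ = (12 - (4)·0.0000 - (3.5)·-2.0000) / (8.5) = 2.2353
Iteration 2:
  α = (3 - (0.2)·-3.4340 - (3)·2.2353) / (4.2) = -0.7188
  β = (-12 - (1.2)·2.2381 - (-3.1)·2.2353) / (5.3) = -1.4635
  γ = (12 - (4)·2.2381 - (3.5)·-3.4340) / (8.5) = 1.7725
Residual b − A·x = (0.9942, 2.1139, 4.9312); ∞-norm = 4.9312

4.9312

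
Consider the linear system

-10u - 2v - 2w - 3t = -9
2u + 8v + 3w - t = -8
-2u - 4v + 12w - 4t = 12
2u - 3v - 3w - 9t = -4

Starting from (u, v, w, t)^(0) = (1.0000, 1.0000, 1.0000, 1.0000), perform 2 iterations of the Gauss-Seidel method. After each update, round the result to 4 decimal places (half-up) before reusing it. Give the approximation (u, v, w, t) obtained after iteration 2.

(0.7900, -1.4711, 0.8450, 0.8287)

Iteration 1:
  u = (-9 - (-2)·1.0000 - (-2)·1.0000 - (-3)·1.0000) / (-10) = 0.2000
  v = (-8 - (2)·0.2000 - (3)·1.0000 - (-1)·1.0000) / (8) = -1.3000
  w = (12 - (-2)·0.2000 - (-4)·-1.3000 - (-4)·1.0000) / (12) = 0.9333
  t = (-4 - (2)·0.2000 - (-3)·-1.3000 - (-3)·0.9333) / (-9) = 0.6111
Iteration 2:
  u = (-9 - (-2)·-1.3000 - (-2)·0.9333 - (-3)·0.6111) / (-10) = 0.7900
  v = (-8 - (2)·0.7900 - (3)·0.9333 - (-1)·0.6111) / (8) = -1.4711
  w = (12 - (-2)·0.7900 - (-4)·-1.4711 - (-4)·0.6111) / (12) = 0.8450
  t = (-4 - (2)·0.7900 - (-3)·-1.4711 - (-3)·0.8450) / (-9) = 0.8287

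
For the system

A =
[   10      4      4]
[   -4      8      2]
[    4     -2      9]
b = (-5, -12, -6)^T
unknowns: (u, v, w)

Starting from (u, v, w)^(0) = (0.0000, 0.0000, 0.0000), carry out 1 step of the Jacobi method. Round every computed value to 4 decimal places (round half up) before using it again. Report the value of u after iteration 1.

Iteration 1:
  u = (-5 - (4)·0.0000 - (4)·0.0000) / (10) = -0.5000
  v = (-12 - (-4)·0.0000 - (2)·0.0000) / (8) = -1.5000
  w = (-6 - (4)·0.0000 - (-2)·0.0000) / (9) = -0.6667

-0.5000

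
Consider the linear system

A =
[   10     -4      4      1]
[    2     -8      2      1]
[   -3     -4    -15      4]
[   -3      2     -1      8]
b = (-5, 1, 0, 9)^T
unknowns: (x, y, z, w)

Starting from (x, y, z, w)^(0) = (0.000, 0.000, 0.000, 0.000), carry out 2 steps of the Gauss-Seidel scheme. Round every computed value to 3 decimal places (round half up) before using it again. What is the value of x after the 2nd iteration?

-0.769

Iteration 1:
  x = (-5 - (-4)·0.000 - (4)·0.000 - (1)·0.000) / (10) = -0.500
  y = (1 - (2)·-0.500 - (2)·0.000 - (1)·0.000) / (-8) = -0.250
  z = (0 - (-3)·-0.500 - (-4)·-0.250 - (4)·0.000) / (-15) = 0.167
  w = (9 - (-3)·-0.500 - (2)·-0.250 - (-1)·0.167) / (8) = 1.021
Iteration 2:
  x = (-5 - (-4)·-0.250 - (4)·0.167 - (1)·1.021) / (10) = -0.769
  y = (1 - (2)·-0.769 - (2)·0.167 - (1)·1.021) / (-8) = -0.148
  z = (0 - (-3)·-0.769 - (-4)·-0.148 - (4)·1.021) / (-15) = 0.466
  w = (9 - (-3)·-0.769 - (2)·-0.148 - (-1)·0.466) / (8) = 0.932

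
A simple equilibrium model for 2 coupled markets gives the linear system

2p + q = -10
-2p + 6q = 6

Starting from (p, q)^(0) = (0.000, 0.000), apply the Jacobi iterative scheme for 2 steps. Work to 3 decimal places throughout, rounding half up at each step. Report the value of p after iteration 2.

Iteration 1:
  p = (-10 - (1)·0.000) / (2) = -5.000
  q = (6 - (-2)·0.000) / (6) = 1.000
Iteration 2:
  p = (-10 - (1)·1.000) / (2) = -5.500
  q = (6 - (-2)·-5.000) / (6) = -0.667

-5.500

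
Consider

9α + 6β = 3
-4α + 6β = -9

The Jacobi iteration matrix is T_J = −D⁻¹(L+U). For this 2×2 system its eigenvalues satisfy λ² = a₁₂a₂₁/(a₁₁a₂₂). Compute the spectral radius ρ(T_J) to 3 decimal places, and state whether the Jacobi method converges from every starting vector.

0.667

a₁₂a₂₁/(a₁₁a₂₂) = (6)·(-4) / ((9)·(6)) = -0.444444
ρ = √|-0.444444| = √0.444444 = 0.667
ρ < 1, so Jacobi converges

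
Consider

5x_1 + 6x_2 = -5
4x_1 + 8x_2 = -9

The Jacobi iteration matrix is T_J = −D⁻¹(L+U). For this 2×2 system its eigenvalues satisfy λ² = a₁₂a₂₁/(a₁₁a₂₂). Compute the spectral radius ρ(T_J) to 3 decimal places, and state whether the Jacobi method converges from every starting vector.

a₁₂a₂₁/(a₁₁a₂₂) = (6)·(4) / ((5)·(8)) = 0.600000
ρ = √|0.600000| = √0.600000 = 0.775
ρ < 1, so Jacobi converges

0.775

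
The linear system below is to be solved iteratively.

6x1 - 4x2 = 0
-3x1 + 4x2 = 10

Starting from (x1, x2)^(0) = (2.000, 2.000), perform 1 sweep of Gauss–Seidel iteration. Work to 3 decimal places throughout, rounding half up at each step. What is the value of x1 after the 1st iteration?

Iteration 1:
  x1 = (0 - (-4)·2.000) / (6) = 1.333
  x2 = (10 - (-3)·1.333) / (4) = 3.500

1.333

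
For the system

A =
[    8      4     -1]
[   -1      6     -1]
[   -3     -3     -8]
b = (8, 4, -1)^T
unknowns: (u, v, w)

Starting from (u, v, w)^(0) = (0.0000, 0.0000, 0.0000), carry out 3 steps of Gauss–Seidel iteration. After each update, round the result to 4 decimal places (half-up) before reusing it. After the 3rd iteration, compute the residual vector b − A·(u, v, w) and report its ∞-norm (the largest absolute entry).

Iteration 1:
  u = (8 - (4)·0.0000 - (-1)·0.0000) / (8) = 1.0000
  v = (4 - (-1)·1.0000 - (-1)·0.0000) / (6) = 0.8333
  w = (-1 - (-3)·1.0000 - (-3)·0.8333) / (-8) = -0.5625
Iteration 2:
  u = (8 - (4)·0.8333 - (-1)·-0.5625) / (8) = 0.5130
  v = (4 - (-1)·0.5130 - (-1)·-0.5625) / (6) = 0.6584
  w = (-1 - (-3)·0.5130 - (-3)·0.6584) / (-8) = -0.3143
Iteration 3:
  u = (8 - (4)·0.6584 - (-1)·-0.3143) / (8) = 0.6315
  v = (4 - (-1)·0.6315 - (-1)·-0.3143) / (6) = 0.7195
  w = (-1 - (-3)·0.6315 - (-3)·0.7195) / (-8) = -0.3816
Residual b − A·x = (-0.3116, -0.0671, 0.0002); ∞-norm = 0.3116

0.3116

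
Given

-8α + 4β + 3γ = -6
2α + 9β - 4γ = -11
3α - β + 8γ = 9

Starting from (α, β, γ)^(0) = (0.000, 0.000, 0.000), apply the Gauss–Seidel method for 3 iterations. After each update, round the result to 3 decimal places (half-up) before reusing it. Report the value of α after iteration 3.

Iteration 1:
  α = (-6 - (4)·0.000 - (3)·0.000) / (-8) = 0.750
  β = (-11 - (2)·0.750 - (-4)·0.000) / (9) = -1.389
  γ = (9 - (3)·0.750 - (-1)·-1.389) / (8) = 0.670
Iteration 2:
  α = (-6 - (4)·-1.389 - (3)·0.670) / (-8) = 0.307
  β = (-11 - (2)·0.307 - (-4)·0.670) / (9) = -0.993
  γ = (9 - (3)·0.307 - (-1)·-0.993) / (8) = 0.886
Iteration 3:
  α = (-6 - (4)·-0.993 - (3)·0.886) / (-8) = 0.586
  β = (-11 - (2)·0.586 - (-4)·0.886) / (9) = -0.959
  γ = (9 - (3)·0.586 - (-1)·-0.959) / (8) = 0.785

0.586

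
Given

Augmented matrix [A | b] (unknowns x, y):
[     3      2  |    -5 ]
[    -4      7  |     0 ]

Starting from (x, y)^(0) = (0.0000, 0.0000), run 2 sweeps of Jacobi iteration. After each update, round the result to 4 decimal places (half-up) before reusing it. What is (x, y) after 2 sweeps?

Iteration 1:
  x = (-5 - (2)·0.0000) / (3) = -1.6667
  y = (0 - (-4)·0.0000) / (7) = 0.0000
Iteration 2:
  x = (-5 - (2)·0.0000) / (3) = -1.6667
  y = (0 - (-4)·-1.6667) / (7) = -0.9524

(-1.6667, -0.9524)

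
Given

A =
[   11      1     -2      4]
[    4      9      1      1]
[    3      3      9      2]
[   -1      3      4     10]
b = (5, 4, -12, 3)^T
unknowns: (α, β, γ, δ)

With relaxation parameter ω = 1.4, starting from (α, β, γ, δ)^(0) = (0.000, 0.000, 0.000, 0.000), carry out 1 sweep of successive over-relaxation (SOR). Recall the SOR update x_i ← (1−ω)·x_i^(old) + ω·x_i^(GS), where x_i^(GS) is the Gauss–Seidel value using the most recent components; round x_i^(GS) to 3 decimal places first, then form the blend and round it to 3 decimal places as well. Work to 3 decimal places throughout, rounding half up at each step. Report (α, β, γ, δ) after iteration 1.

Iteration 1:
  α: GS value = (5 - (1)·0.000 - (-2)·0.000 - (4)·0.000) / (11) = 0.455;  α ← (1−ω)·0.000 + ω·0.455 = 0.637
  β: GS value = (4 - (4)·0.637 - (1)·0.000 - (1)·0.000) / (9) = 0.161;  β ← (1−ω)·0.000 + ω·0.161 = 0.225
  γ: GS value = (-12 - (3)·0.637 - (3)·0.225 - (2)·0.000) / (9) = -1.621;  γ ← (1−ω)·0.000 + ω·-1.621 = -2.269
  δ: GS value = (3 - (-1)·0.637 - (3)·0.225 - (4)·-2.269) / (10) = 1.204;  δ ← (1−ω)·0.000 + ω·1.204 = 1.686

(0.637, 0.225, -2.269, 1.686)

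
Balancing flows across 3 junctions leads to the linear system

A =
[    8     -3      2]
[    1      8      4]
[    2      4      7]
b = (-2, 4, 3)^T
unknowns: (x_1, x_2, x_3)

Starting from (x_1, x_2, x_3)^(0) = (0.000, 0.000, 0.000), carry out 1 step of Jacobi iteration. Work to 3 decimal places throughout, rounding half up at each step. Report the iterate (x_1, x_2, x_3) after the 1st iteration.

(-0.250, 0.500, 0.429)

Iteration 1:
  x_1 = (-2 - (-3)·0.000 - (2)·0.000) / (8) = -0.250
  x_2 = (4 - (1)·0.000 - (4)·0.000) / (8) = 0.500
  x_3 = (3 - (2)·0.000 - (4)·0.000) / (7) = 0.429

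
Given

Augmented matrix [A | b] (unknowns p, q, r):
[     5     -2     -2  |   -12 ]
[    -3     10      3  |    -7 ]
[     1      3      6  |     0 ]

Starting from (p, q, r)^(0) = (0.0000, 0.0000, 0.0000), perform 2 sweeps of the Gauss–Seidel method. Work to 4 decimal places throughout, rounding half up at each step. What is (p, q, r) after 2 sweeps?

(-2.5240, -1.7902, 1.3158)

Iteration 1:
  p = (-12 - (-2)·0.0000 - (-2)·0.0000) / (5) = -2.4000
  q = (-7 - (-3)·-2.4000 - (3)·0.0000) / (10) = -1.4200
  r = (0 - (1)·-2.4000 - (3)·-1.4200) / (6) = 1.1100
Iteration 2:
  p = (-12 - (-2)·-1.4200 - (-2)·1.1100) / (5) = -2.5240
  q = (-7 - (-3)·-2.5240 - (3)·1.1100) / (10) = -1.7902
  r = (0 - (1)·-2.5240 - (3)·-1.7902) / (6) = 1.3158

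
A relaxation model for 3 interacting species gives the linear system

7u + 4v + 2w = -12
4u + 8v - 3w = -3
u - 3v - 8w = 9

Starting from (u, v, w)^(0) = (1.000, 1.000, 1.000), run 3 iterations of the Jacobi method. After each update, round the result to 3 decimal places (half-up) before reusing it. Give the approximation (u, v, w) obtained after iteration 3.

(-1.580, -0.329, -1.403)

Iteration 1:
  u = (-12 - (4)·1.000 - (2)·1.000) / (7) = -2.571
  v = (-3 - (4)·1.000 - (-3)·1.000) / (8) = -0.500
  w = (9 - (1)·1.000 - (-3)·1.000) / (-8) = -1.375
Iteration 2:
  u = (-12 - (4)·-0.500 - (2)·-1.375) / (7) = -1.036
  v = (-3 - (4)·-2.571 - (-3)·-1.375) / (8) = 0.395
  w = (9 - (1)·-2.571 - (-3)·-0.500) / (-8) = -1.259
Iteration 3:
  u = (-12 - (4)·0.395 - (2)·-1.259) / (7) = -1.580
  v = (-3 - (4)·-1.036 - (-3)·-1.259) / (8) = -0.329
  w = (9 - (1)·-1.036 - (-3)·0.395) / (-8) = -1.403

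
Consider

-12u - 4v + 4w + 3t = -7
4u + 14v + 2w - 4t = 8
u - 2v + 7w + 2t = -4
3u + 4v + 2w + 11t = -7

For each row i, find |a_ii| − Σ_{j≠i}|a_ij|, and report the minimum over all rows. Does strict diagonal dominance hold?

1

row 1: |-12| − (4+4+3) = 1
row 2: |14| − (4+2+4) = 4
row 3: |7| − (1+2+2) = 2
row 4: |11| − (3+4+2) = 2
minimum over rows = 1 → strictly diagonally dominant (convergence guaranteed)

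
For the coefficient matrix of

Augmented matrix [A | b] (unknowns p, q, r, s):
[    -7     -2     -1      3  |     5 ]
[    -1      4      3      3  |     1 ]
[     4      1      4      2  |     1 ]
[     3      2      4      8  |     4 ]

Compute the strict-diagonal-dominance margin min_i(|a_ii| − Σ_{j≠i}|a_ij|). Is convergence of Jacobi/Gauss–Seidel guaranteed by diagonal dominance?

row 1: |-7| − (2+1+3) = 1
row 2: |4| − (1+3+3) = -3
row 3: |4| − (4+1+2) = -3
row 4: |8| − (3+2+4) = -1
minimum over rows = -3 → not strictly diagonally dominant

-3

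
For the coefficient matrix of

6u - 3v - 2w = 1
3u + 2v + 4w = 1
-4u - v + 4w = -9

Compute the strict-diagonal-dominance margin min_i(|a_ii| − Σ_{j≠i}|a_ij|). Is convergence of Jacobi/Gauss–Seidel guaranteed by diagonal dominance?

row 1: |6| − (3+2) = 1
row 2: |2| − (3+4) = -5
row 3: |4| − (4+1) = -1
minimum over rows = -5 → not strictly diagonally dominant

-5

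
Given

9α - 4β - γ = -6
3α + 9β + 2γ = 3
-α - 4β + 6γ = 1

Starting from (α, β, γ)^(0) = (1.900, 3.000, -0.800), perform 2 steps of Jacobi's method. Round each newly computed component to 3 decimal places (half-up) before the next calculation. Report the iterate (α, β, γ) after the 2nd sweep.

Iteration 1:
  α = (-6 - (-4)·3.000 - (-1)·-0.800) / (9) = 0.578
  β = (3 - (3)·1.900 - (2)·-0.800) / (9) = -0.122
  γ = (1 - (-1)·1.900 - (-4)·3.000) / (6) = 2.483
Iteration 2:
  α = (-6 - (-4)·-0.122 - (-1)·2.483) / (9) = -0.445
  β = (3 - (3)·0.578 - (2)·2.483) / (9) = -0.411
  γ = (1 - (-1)·0.578 - (-4)·-0.122) / (6) = 0.182

(-0.445, -0.411, 0.182)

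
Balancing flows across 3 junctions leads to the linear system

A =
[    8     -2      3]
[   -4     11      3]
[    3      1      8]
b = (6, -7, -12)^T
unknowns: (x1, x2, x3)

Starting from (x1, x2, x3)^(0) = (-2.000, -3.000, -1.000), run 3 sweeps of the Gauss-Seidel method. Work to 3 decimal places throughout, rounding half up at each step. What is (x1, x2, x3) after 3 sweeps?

(1.577, 0.488, -2.152)

Iteration 1:
  x1 = (6 - (-2)·-3.000 - (3)·-1.000) / (8) = 0.375
  x2 = (-7 - (-4)·0.375 - (3)·-1.000) / (11) = -0.227
  x3 = (-12 - (3)·0.375 - (1)·-0.227) / (8) = -1.612
Iteration 2:
  x1 = (6 - (-2)·-0.227 - (3)·-1.612) / (8) = 1.298
  x2 = (-7 - (-4)·1.298 - (3)·-1.612) / (11) = 0.275
  x3 = (-12 - (3)·1.298 - (1)·0.275) / (8) = -2.021
Iteration 3:
  x1 = (6 - (-2)·0.275 - (3)·-2.021) / (8) = 1.577
  x2 = (-7 - (-4)·1.577 - (3)·-2.021) / (11) = 0.488
  x3 = (-12 - (3)·1.577 - (1)·0.488) / (8) = -2.152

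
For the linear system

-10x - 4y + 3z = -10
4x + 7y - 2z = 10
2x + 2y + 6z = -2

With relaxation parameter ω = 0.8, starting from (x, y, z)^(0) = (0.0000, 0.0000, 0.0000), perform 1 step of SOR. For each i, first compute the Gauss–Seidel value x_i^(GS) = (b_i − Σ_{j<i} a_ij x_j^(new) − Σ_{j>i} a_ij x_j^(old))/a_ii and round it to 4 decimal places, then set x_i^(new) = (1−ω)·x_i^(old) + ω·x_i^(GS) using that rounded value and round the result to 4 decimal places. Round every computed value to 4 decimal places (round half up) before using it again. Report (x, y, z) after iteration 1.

Iteration 1:
  x: GS value = (-10 - (-4)·0.0000 - (3)·0.0000) / (-10) = 1.0000;  x ← (1−ω)·0.0000 + ω·1.0000 = 0.8000
  y: GS value = (10 - (4)·0.8000 - (-2)·0.0000) / (7) = 0.9714;  y ← (1−ω)·0.0000 + ω·0.9714 = 0.7771
  z: GS value = (-2 - (2)·0.8000 - (2)·0.7771) / (6) = -0.8590;  z ← (1−ω)·0.0000 + ω·-0.8590 = -0.6872

(0.8000, 0.7771, -0.6872)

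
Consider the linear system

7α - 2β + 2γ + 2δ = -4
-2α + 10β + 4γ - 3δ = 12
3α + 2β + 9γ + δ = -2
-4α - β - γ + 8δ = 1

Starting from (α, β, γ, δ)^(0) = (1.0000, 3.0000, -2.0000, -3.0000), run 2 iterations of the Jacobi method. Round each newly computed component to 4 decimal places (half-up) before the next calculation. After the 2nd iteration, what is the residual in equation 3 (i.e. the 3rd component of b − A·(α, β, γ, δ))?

Iteration 1:
  α = (-4 - (-2)·3.0000 - (2)·-2.0000 - (2)·-3.0000) / (7) = 1.7143
  β = (12 - (-2)·1.0000 - (4)·-2.0000 - (-3)·-3.0000) / (10) = 1.3000
  γ = (-2 - (3)·1.0000 - (2)·3.0000 - (1)·-3.0000) / (9) = -0.8889
  δ = (1 - (-4)·1.0000 - (-1)·3.0000 - (-1)·-2.0000) / (8) = 0.7500
Iteration 2:
  α = (-4 - (-2)·1.3000 - (2)·-0.8889 - (2)·0.7500) / (7) = -0.1603
  β = (12 - (-2)·1.7143 - (4)·-0.8889 - (-3)·0.7500) / (10) = 2.1234
  γ = (-2 - (3)·1.7143 - (2)·1.3000 - (1)·0.7500) / (9) = -1.1659
  δ = (1 - (-4)·1.7143 - (-1)·1.3000 - (-1)·-0.8889) / (8) = 1.0335
Residual b − A·x = (1.6337, -1.7905, 3.6937, -6.9517)

3.6937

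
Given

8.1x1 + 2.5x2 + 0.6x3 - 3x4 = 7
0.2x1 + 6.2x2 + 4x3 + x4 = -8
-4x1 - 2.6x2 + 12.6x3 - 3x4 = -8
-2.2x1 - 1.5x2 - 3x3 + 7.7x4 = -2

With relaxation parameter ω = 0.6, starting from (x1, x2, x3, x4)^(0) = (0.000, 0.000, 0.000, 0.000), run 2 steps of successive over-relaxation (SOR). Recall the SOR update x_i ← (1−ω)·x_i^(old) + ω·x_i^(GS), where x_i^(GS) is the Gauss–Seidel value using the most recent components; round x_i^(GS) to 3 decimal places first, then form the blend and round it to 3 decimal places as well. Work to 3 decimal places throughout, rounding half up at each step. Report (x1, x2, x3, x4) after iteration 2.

Iteration 1:
  x1: GS value = (7 - (2.5)·0.000 - (0.6)·0.000 - (-3)·0.000) / (8.1) = 0.864;  x1 ← (1−ω)·0.000 + ω·0.864 = 0.518
  x2: GS value = (-8 - (0.2)·0.518 - (4)·0.000 - (1)·0.000) / (6.2) = -1.307;  x2 ← (1−ω)·0.000 + ω·-1.307 = -0.784
  x3: GS value = (-8 - (-4)·0.518 - (-2.6)·-0.784 - (-3)·0.000) / (12.6) = -0.632;  x3 ← (1−ω)·0.000 + ω·-0.632 = -0.379
  x4: GS value = (-2 - (-2.2)·0.518 - (-1.5)·-0.784 - (-3)·-0.379) / (7.7) = -0.412;  x4 ← (1−ω)·0.000 + ω·-0.412 = -0.247
Iteration 2:
  x1: GS value = (7 - (2.5)·-0.784 - (0.6)·-0.379 - (-3)·-0.247) / (8.1) = 1.043;  x1 ← (1−ω)·0.518 + ω·1.043 = 0.833
  x2: GS value = (-8 - (0.2)·0.833 - (4)·-0.379 - (1)·-0.247) / (6.2) = -1.033;  x2 ← (1−ω)·-0.784 + ω·-1.033 = -0.933
  x3: GS value = (-8 - (-4)·0.833 - (-2.6)·-0.933 - (-3)·-0.247) / (12.6) = -0.622;  x3 ← (1−ω)·-0.379 + ω·-0.622 = -0.525
  x4: GS value = (-2 - (-2.2)·0.833 - (-1.5)·-0.933 - (-3)·-0.525) / (7.7) = -0.408;  x4 ← (1−ω)·-0.247 + ω·-0.408 = -0.344

(0.833, -0.933, -0.525, -0.344)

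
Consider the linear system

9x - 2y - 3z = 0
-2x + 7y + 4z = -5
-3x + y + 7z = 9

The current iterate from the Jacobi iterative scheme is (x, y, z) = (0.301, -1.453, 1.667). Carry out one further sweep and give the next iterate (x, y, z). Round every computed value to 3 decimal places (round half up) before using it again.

(0.233, -1.581, 1.622)

One sweep:
  x = (0 - (-2)·-1.453 - (-3)·1.667) / (9) = 0.233
  y = (-5 - (-2)·0.301 - (4)·1.667) / (7) = -1.581
  z = (9 - (-3)·0.301 - (1)·-1.453) / (7) = 1.622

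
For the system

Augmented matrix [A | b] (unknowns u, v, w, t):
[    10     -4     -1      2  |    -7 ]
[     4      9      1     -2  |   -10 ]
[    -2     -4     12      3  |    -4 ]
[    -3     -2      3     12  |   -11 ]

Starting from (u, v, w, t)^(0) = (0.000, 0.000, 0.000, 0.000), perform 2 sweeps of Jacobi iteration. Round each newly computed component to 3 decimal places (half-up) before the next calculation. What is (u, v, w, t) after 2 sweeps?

Iteration 1:
  u = (-7 - (-4)·0.000 - (-1)·0.000 - (2)·0.000) / (10) = -0.700
  v = (-10 - (4)·0.000 - (1)·0.000 - (-2)·0.000) / (9) = -1.111
  w = (-4 - (-2)·0.000 - (-4)·0.000 - (3)·0.000) / (12) = -0.333
  t = (-11 - (-3)·0.000 - (-2)·0.000 - (3)·0.000) / (12) = -0.917
Iteration 2:
  u = (-7 - (-4)·-1.111 - (-1)·-0.333 - (2)·-0.917) / (10) = -0.994
  v = (-10 - (4)·-0.700 - (1)·-0.333 - (-2)·-0.917) / (9) = -0.967
  w = (-4 - (-2)·-0.700 - (-4)·-1.111 - (3)·-0.917) / (12) = -0.591
  t = (-11 - (-3)·-0.700 - (-2)·-1.111 - (3)·-0.333) / (12) = -1.194

(-0.994, -0.967, -0.591, -1.194)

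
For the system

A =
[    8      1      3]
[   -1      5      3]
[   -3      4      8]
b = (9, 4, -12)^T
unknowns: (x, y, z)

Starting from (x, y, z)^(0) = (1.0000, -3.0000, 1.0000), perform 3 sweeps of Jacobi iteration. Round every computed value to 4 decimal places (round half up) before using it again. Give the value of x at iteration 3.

1.5043

Iteration 1:
  x = (9 - (1)·-3.0000 - (3)·1.0000) / (8) = 1.1250
  y = (4 - (-1)·1.0000 - (3)·1.0000) / (5) = 0.4000
  z = (-12 - (-3)·1.0000 - (4)·-3.0000) / (8) = 0.3750
Iteration 2:
  x = (9 - (1)·0.4000 - (3)·0.3750) / (8) = 0.9344
  y = (4 - (-1)·1.1250 - (3)·0.3750) / (5) = 0.8000
  z = (-12 - (-3)·1.1250 - (4)·0.4000) / (8) = -1.2781
Iteration 3:
  x = (9 - (1)·0.8000 - (3)·-1.2781) / (8) = 1.5043
  y = (4 - (-1)·0.9344 - (3)·-1.2781) / (5) = 1.7537
  z = (-12 - (-3)·0.9344 - (4)·0.8000) / (8) = -1.5496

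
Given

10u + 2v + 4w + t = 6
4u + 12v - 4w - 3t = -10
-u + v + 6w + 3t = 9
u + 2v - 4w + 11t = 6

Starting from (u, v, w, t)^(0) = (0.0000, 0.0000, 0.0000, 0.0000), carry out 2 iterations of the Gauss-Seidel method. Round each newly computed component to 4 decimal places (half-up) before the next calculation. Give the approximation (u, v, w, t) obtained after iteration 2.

Iteration 1:
  u = (6 - (2)·0.0000 - (4)·0.0000 - (1)·0.0000) / (10) = 0.6000
  v = (-10 - (4)·0.6000 - (-4)·0.0000 - (-3)·0.0000) / (12) = -1.0333
  w = (9 - (-1)·0.6000 - (1)·-1.0333 - (3)·0.0000) / (6) = 1.7722
  t = (6 - (1)·0.6000 - (2)·-1.0333 - (-4)·1.7722) / (11) = 1.3232
Iteration 2:
  u = (6 - (2)·-1.0333 - (4)·1.7722 - (1)·1.3232) / (10) = -0.0345
  v = (-10 - (4)·-0.0345 - (-4)·1.7722 - (-3)·1.3232) / (12) = 0.0997
  w = (9 - (-1)·-0.0345 - (1)·0.0997 - (3)·1.3232) / (6) = 0.8160
  t = (6 - (1)·-0.0345 - (2)·0.0997 - (-4)·0.8160) / (11) = 0.8272

(-0.0345, 0.0997, 0.8160, 0.8272)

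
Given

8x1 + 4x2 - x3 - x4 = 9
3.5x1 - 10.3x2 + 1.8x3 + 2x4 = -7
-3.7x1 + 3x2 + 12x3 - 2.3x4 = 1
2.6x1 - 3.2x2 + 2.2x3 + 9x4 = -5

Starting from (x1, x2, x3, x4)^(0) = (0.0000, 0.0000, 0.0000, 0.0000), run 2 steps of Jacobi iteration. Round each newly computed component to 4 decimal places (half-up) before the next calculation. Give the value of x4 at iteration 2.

Iteration 1:
  x1 = (9 - (4)·0.0000 - (-1)·0.0000 - (-1)·0.0000) / (8) = 1.1250
  x2 = (-7 - (3.5)·0.0000 - (1.8)·0.0000 - (2)·0.0000) / (-10.3) = 0.6796
  x3 = (1 - (-3.7)·0.0000 - (3)·0.0000 - (-2.3)·0.0000) / (12) = 0.0833
  x4 = (-5 - (2.6)·0.0000 - (-3.2)·0.0000 - (2.2)·0.0000) / (9) = -0.5556
Iteration 2:
  x1 = (9 - (4)·0.6796 - (-1)·0.0833 - (-1)·-0.5556) / (8) = 0.7262
  x2 = (-7 - (3.5)·1.1250 - (1.8)·0.0833 - (2)·-0.5556) / (-10.3) = 0.9686
  x3 = (1 - (-3.7)·1.1250 - (3)·0.6796 - (-2.3)·-0.5556) / (12) = 0.1538
  x4 = (-5 - (2.6)·1.1250 - (-3.2)·0.6796 - (2.2)·0.0833) / (9) = -0.6593

-0.6593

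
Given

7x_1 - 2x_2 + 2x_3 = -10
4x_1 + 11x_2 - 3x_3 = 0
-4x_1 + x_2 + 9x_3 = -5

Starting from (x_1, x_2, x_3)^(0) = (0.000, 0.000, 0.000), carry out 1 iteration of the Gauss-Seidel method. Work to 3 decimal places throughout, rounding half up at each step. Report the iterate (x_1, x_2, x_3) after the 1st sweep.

Iteration 1:
  x_1 = (-10 - (-2)·0.000 - (2)·0.000) / (7) = -1.429
  x_2 = (0 - (4)·-1.429 - (-3)·0.000) / (11) = 0.520
  x_3 = (-5 - (-4)·-1.429 - (1)·0.520) / (9) = -1.248

(-1.429, 0.520, -1.248)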